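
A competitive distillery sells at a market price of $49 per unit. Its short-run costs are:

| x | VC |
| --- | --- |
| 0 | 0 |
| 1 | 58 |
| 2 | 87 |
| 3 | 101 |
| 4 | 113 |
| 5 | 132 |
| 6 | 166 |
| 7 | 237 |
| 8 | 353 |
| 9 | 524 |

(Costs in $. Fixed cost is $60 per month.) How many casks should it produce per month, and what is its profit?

x = 6; profit = $68

Profit at each row (π = 49x − TC): x=0: -60; x=1: -69; x=2: -49; x=3: -14; x=4: 23; x=5: 53; x=6: 68; x=7: 46; x=8: -21; x=9: -143.
Profit is maximized at x = 6. AVC there is 166/6 = $27.67 ≤ P, so producing beats shutting down (which would give -$60).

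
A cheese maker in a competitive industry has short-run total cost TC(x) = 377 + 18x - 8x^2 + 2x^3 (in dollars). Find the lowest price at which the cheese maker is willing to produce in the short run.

$10 per unit

The firm shuts down when price falls below the minimum of average variable cost. AVC = VC/x = 18 - 8x + 2x^2.
dAVC/dx = -8 + 4x = 0 gives x = 2. min AVC = 18 - 8·2 + 2·2^2 = 10.
So the shutdown price is $10.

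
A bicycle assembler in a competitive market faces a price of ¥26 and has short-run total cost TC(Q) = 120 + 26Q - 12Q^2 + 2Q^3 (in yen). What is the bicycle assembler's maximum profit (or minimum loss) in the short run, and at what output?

Profit = -¥56 at Q = 4

AVC = 26 - 12Q + 2Q^2 has its minimum ¥8 at Q = 3; price ¥26 clears that bar, so the firm operates.
MC = 26 - 24Q + 6Q^2. Setting P = MC and taking the root on the rising branch gives Q* = 4.
TR = 26·4 = 104. TC = 120 + 40 = 160. Profit = 104 − 160 = -¥56.
By producing, the firm covers all variable cost plus ¥64 of fixed cost; shutting down would lose the full ¥120.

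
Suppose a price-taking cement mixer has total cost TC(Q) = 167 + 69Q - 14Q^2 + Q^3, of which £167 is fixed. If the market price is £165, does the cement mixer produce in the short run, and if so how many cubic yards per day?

Strip out fixed cost: VC = 69Q - 14Q^2 + Q^3. Then AVC = 69 - 14Q + Q^2 and MC = 69 - 28Q + 3Q^2.
The AVC parabola has its vertex at Q = 14/2 = 7, where AVC = 69 - 14·7 + 7^2 = £20.
Because £165 ≥ £20, revenue can cover variable cost; the firm operates.
Solving P = MC: -96 - 28Q + 3Q^2 = 0 ⇒ Q = -8/3 or 12. On the upward-sloping branch, Q* = 12.
Check: AVC at Q = 12 is £45 ≤ P, so revenue covers variable cost.
Profit = P·Q − TC = 165·12 − 707 = £1273.

Produce at Q = 12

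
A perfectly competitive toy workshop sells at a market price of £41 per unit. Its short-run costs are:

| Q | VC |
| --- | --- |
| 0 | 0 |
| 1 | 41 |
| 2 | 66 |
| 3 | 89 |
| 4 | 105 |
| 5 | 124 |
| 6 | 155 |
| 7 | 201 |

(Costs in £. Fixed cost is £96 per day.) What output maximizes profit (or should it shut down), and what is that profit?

Q = 6; profit = -£5

Tabulate TR − TC: Q=0: -96; Q=1: -96; Q=2: -80; Q=3: -62; Q=4: -37; Q=5: -15; Q=6: -5; Q=7: -10.
Profit is maximized at Q = 6. AVC there is 155/6 = £25.83 ≤ P, so producing beats shutting down (which would give -£96).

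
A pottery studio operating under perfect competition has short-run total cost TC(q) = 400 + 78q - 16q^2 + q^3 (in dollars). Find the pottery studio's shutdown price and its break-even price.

Shutdown price = min AVC. AVC = 78 - 16q + q^2, with vertex at q = 8 and minimum $14.
ATC = 400/q + 78 - 16q + q^2. Setting dATC/dq = −400/q^2 − 16 + 2q = 0 gives q = 10 (since 2·10^3 − 16·10^2 = 400).
min ATC = 400/10 + 78 − 16·10 + 10^2 = $58. That is the break-even price.
Between these two prices the firm operates at a loss; above $58 it earns a profit.

Shutdown price = $14; break-even price = $58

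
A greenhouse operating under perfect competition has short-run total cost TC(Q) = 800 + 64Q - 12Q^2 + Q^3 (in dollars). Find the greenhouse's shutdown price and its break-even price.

Shutdown price = min AVC. AVC = 64 - 12Q + Q^2, with vertex at Q = 6 and minimum $28.
ATC = 800/Q + 64 - 12Q + Q^2. Setting dATC/dQ = −800/Q^2 − 12 + 2Q = 0 gives Q = 10 (since 2·10^3 − 12·10^2 = 800).
min ATC = 800/10 + 64 − 12·10 + 10^2 = $124. That is the break-even price.
Between these two prices the firm operates at a loss; above $124 it earns a profit.

Shutdown price = $28; break-even price = $124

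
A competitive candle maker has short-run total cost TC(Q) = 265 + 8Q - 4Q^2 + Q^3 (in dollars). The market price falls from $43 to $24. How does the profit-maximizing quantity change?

MC = 8 - 8Q + 3Q^2; the shutdown threshold is min AVC = $4 (at Q = 2).
With P = $43 above the shutdown price, P = MC gives Q = 5.
At P = $24 ≥ min AVC, set P = MC: Q = 4. The firm stays open but cuts output.

Output falls from 5 to 4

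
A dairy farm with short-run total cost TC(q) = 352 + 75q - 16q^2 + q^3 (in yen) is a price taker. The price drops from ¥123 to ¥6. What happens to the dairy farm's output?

MC = 75 - 32q + 3q^2; the shutdown threshold is min AVC = ¥11 (at q = 8).
At P = ¥123 ≥ min AVC, set P = MC on the rising branch: q = 12.
At P = ¥6 < min AVC = ¥11, price no longer covers variable cost at any output, so the firm shuts down: q = 0.

Output falls from 12 to 0 (the firm shuts down)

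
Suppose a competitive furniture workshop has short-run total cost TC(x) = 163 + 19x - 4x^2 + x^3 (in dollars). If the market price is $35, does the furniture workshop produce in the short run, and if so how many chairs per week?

Produce at x = 4

From TC, MC = TC'(x) = 19 - 8x + 3x^2 and AVC = VC/x = 19 - 4x + x^2.
The AVC parabola has its vertex at x = 4/2 = 2, where AVC = 19 - 4·2 + 2^2 = $15.
P = $35 exceeds min AVC = $15, so the firm stays open.
Solving P = MC: -16 - 8x + 3x^2 = 0 ⇒ x = -4/3 or 4. On the upward-sloping branch, x* = 4.
Check: AVC at x = 4 is $19 ≤ P, so revenue covers variable cost.
Profit = P·x − TC = 35·4 − 239 = -$99, a loss, but smaller than the $163 fixed cost the firm would lose by shutting down.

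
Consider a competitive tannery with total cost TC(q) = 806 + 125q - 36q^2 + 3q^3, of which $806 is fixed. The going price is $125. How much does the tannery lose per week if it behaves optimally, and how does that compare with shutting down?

AVC = 125 - 36q + 3q^2; min AVC = $17 at q = 6. Since P = $125 ≥ min AVC, the firm produces.
With MC = 125 - 72q + 9q^2, P = MC on the upward-sloping part at q* = 8.
TR = 125·8 = 1000. TC = 806 + 232 = 1038. Profit = 1000 − 1038 = -$38.
That loss of $38 beats the $806 the firm would lose by shutting down; producing recovers $768 of fixed cost.

Profit = -$38 at q = 8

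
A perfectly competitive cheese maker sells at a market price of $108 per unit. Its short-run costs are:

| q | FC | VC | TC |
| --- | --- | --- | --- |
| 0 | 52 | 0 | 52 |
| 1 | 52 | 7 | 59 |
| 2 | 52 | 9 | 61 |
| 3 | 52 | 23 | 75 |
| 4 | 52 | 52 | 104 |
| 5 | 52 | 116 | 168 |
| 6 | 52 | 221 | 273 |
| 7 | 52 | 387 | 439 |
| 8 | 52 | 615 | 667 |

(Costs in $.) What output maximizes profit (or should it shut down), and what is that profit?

Tabulate TR − TC: q=0: -52; q=1: 49; q=2: 155; q=3: 249; q=4: 328; q=5: 372; q=6: 375; q=7: 317; q=8: 197.
Profit is maximized at q = 6. AVC there is 221/6 = $36.83 ≤ P, so producing beats shutting down (which would give -$52).

q = 6; profit = $375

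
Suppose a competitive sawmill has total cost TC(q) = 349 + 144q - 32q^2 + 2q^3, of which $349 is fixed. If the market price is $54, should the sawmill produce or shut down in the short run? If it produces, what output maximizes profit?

Produce at q = 9

From TC, MC = TC'(q) = 144 - 64q + 6q^2 and AVC = VC/q = 144 - 32q + 2q^2.
The AVC parabola has its vertex at q = 32/4 = 8, where AVC = 144 - 32·8 + 2·8^2 = $16.
P = $54 exceeds min AVC = $16, so the firm stays open.
Solving P = MC: 90 - 64q + 6q^2 = 0 ⇒ q = 5/3 or 9. On the upward-sloping branch, q* = 9.
Check: AVC at q = 9 is $18 ≤ P, so revenue covers variable cost.
Profit = P·q − TC = 54·9 − 511 = -$25, a loss, but smaller than the $349 fixed cost the firm would lose by shutting down.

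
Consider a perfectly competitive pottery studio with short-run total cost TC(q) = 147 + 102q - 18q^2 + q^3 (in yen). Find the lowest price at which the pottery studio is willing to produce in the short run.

¥21 per unit

The firm shuts down when price falls below the minimum of average variable cost. AVC = VC/q = 102 - 18q + q^2.
At the minimum of AVC, MC = AVC. MC = 102 - 36q + 3q^2; setting MC = AVC gives 2q^2 - 18q = 0, so q = 9. min AVC = 21.
So the shutdown price is ¥21.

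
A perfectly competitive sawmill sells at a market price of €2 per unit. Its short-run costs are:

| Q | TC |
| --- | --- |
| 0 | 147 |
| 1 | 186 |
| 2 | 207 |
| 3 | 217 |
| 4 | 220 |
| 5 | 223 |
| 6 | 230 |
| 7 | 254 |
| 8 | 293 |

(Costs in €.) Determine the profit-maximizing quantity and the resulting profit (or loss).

Q = 0 (shut down); profit = -€147

Tabulate TR − TC: Q=0: -147; Q=1: -184; Q=2: -203; Q=3: -211; Q=4: -212; Q=5: -213; Q=6: -218; Q=7: -240; Q=8: -277.
Profit is highest at Q = 0. Equivalently, the lowest AVC in the table is 83/6 ≈ €13.83 at Q = 6, and P = €2 falls below it — price never covers variable cost, so the firm shuts down and loses only its fixed cost.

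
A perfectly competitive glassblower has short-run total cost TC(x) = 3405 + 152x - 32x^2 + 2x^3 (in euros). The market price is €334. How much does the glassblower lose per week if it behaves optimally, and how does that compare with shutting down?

Profit = -€25 at x = 13

AVC = 152 - 32x + 2x^2 has its minimum €24 at x = 8; price €334 clears that bar, so the firm operates.
With MC = 152 - 64x + 6x^2, P = MC on the upward-sloping part at x* = 13.
TR = 334·13 = 4342. TC = 3405 + 962 = 4367. Profit = 4342 − 4367 = -€25.
That loss of €25 beats the €3405 the firm would lose by shutting down; producing recovers €3380 of fixed cost.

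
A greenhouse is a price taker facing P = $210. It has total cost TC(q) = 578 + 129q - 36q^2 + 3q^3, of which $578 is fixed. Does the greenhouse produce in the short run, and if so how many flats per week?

Produce at q = 9

Strip out fixed cost: VC = 129q - 36q^2 + 3q^3. Then AVC = 129 - 36q + 3q^2 and MC = 129 - 72q + 9q^2.
The AVC parabola has its vertex at q = 36/6 = 6, where AVC = 129 - 36·6 + 3·6^2 = $21.
P = $210 exceeds min AVC = $21, so the firm stays open.
P = MC gives -81 - 72q + 9q^2 = 0, with roots -1 and 9. Take the larger (rising MC): q* = 9.
Check: AVC at q = 9 is $48 ≤ P, so revenue covers variable cost.
Profit = P·q − TC = 210·9 − 1010 = $880.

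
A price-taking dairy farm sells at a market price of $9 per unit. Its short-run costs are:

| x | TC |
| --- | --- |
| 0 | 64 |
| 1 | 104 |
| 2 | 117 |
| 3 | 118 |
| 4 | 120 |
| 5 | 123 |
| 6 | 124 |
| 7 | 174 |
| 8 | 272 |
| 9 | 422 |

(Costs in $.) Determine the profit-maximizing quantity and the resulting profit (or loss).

x = 0 (shut down); profit = -$64

Tabulate TR − TC: x=0: -64; x=1: -95; x=2: -99; x=3: -91; x=4: -84; x=5: -78; x=6: -70; x=7: -111; x=8: -200; x=9: -341.
Profit is highest at x = 0. Equivalently, the lowest AVC in the table is 60/6 ≈ $10 at x = 6, and P = $9 falls below it — price never covers variable cost, so the firm shuts down and loses only its fixed cost.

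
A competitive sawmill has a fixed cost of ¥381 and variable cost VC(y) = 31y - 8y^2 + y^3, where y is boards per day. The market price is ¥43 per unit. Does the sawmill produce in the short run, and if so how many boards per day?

Produce at y = 6

Strip out fixed cost: VC = 31y - 8y^2 + y^3. Then AVC = 31 - 8y + y^2 and MC = 31 - 16y + 3y^2.
AVC hits its minimum where MC = AVC, at y = 4, giving min AVC = 31 - 8·4 + 4^2 = ¥15.
Since P = ¥43 ≥ min AVC = ¥15, price covers variable cost and the firm should produce.
P = MC gives -12 - 16y + 3y^2 = 0, with roots -2/3 and 6. Take the larger (rising MC): y* = 6.
Check: AVC at y = 6 is ¥19 ≤ P, so revenue covers variable cost.
Profit = P·y − TC = 43·6 − 495 = -¥237, a loss, but smaller than the ¥381 fixed cost the firm would lose by shutting down.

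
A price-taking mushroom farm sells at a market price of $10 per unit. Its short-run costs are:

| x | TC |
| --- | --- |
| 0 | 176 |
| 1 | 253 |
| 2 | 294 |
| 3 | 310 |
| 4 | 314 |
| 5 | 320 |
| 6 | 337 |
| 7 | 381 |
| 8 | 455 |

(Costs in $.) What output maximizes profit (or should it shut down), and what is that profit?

Compute π = P·x − TC at each output: x=0: -176; x=1: -243; x=2: -274; x=3: -280; x=4: -274; x=5: -270; x=6: -277; x=7: -311; x=8: -375.
Profit is highest at x = 0. Equivalently, the lowest AVC in the table is 161/6 ≈ $26.83 at x = 6, and P = $10 falls below it — price never covers variable cost, so the firm shuts down and loses only its fixed cost.

x = 0 (shut down); profit = -$176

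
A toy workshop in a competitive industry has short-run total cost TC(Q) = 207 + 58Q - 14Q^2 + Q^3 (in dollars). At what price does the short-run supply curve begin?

The firm shuts down when price falls below the minimum of average variable cost. AVC = VC/Q = 58 - 14Q + Q^2.
dAVC/dQ = -14 + 2Q = 0 gives Q = 7. min AVC = 58 - 14·7 + 7^2 = 9.
So the shutdown price is $9.

$9 per unit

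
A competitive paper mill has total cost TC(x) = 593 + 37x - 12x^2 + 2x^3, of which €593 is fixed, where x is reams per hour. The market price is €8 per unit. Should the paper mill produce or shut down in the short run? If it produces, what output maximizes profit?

Strip out fixed cost: VC = 37x - 12x^2 + 2x^3. Then AVC = 37 - 12x + 2x^2 and MC = 37 - 24x + 6x^2.
AVC hits its minimum where MC = AVC, at x = 3, giving min AVC = 37 - 12·3 + 2·3^2 = €19.
With P < min AVC (€8 < €19), every unit sold adds to the loss.
Best response: produce nothing and absorb the €593 fixed cost.

Shut down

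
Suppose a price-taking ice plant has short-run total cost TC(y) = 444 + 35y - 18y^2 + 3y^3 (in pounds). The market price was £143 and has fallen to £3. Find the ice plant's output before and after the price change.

MC = 35 - 36y + 9y^2; the shutdown threshold is min AVC = £8 (at y = 3).
At P = £143 ≥ min AVC, set P = MC on the rising branch: y = 6.
At P = £3 < min AVC = £8, price no longer covers variable cost at any output, so the firm shuts down: y = 0.

Output falls from 6 to 0 (the firm shuts down)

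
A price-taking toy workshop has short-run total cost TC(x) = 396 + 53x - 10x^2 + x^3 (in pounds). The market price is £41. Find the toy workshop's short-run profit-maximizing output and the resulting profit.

Profit = -£324 at x = 6

AVC = 53 - 10x + x^2 has its minimum £28 at x = 5; price £41 clears that bar, so the firm operates.
With MC = 53 - 20x + 3x^2, P = MC on the upward-sloping part at x* = 6.
TR = 41·6 = 246. TC = 396 + 174 = 570. Profit = 246 − 570 = -£324.
By producing, the firm covers all variable cost plus £72 of fixed cost; shutting down would lose the full £396.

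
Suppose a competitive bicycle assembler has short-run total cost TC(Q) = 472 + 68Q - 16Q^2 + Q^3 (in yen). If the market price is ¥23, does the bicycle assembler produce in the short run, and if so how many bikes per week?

Produce at Q = 9

Variable cost is VC = 68Q - 16Q^2 + Q^3, so AVC = VC/Q = 68 - 16Q + Q^2 and MC = dTC/dQ = 68 - 32Q + 3Q^2.
AVC is minimized where dAVC/dQ = -16 + 2Q = 0, at Q = 8; min AVC = 68 - 16·8 + 8^2 = ¥4.
Because ¥23 ≥ ¥4, revenue can cover variable cost; the firm operates.
P = MC gives 45 - 32Q + 3Q^2 = 0, with roots 5/3 and 9. Take the larger (rising MC): Q* = 9.
Check: AVC at Q = 9 is ¥5 ≤ P, so revenue covers variable cost.
Profit = P·Q − TC = 23·9 − 517 = -¥310, a loss, but smaller than the ¥472 fixed cost the firm would lose by shutting down.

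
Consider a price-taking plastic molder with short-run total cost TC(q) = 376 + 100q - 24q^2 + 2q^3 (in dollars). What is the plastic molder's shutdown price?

The firm shuts down when price falls below the minimum of average variable cost. AVC = VC/q = 100 - 24q + 2q^2.
dAVC/dq = -24 + 4q = 0 gives q = 6. min AVC = 100 - 24·6 + 2·6^2 = 28.
So the shutdown price is $28.

$28 per unit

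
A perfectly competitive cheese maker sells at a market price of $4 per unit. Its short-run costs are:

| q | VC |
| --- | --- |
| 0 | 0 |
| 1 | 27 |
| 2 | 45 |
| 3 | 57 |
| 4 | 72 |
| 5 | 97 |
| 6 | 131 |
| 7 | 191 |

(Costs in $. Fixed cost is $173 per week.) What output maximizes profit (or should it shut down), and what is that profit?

q = 0 (shut down); profit = -$173

Tabulate TR − TC: q=0: -173; q=1: -196; q=2: -210; q=3: -218; q=4: -229; q=5: -250; q=6: -280; q=7: -336.
Profit is highest at q = 0. Equivalently, the lowest AVC in the table is 72/4 ≈ $18 at q = 4, and P = $4 falls below it — price never covers variable cost, so the firm shuts down and loses only its fixed cost.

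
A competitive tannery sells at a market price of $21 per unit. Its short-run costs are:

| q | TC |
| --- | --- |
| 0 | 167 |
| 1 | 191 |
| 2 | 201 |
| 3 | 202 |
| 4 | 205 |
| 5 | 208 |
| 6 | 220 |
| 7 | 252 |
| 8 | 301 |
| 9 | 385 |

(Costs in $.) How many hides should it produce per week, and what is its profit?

q = 6; profit = -$94

Profit at each row (π = 21q − TC): q=0: -167; q=1: -170; q=2: -159; q=3: -139; q=4: -121; q=5: -103; q=6: -94; q=7: -105; q=8: -133; q=9: -196.
Profit is maximized at q = 6. AVC there is 53/6 = $8.83 ≤ P, so producing beats shutting down (which would give -$167).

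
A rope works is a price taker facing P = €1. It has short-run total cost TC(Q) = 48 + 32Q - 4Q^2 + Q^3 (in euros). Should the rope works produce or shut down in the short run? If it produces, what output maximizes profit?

Strip out fixed cost: VC = 32Q - 4Q^2 + Q^3. Then AVC = 32 - 4Q + Q^2 and MC = 32 - 8Q + 3Q^2.
The AVC parabola has its vertex at Q = 4/2 = 2, where AVC = 32 - 4·2 + 2^2 = €28.
P = €1 lies below min AVC = €28; no output level covers variable cost.
Best response: produce nothing and absorb the €48 fixed cost.

Shut down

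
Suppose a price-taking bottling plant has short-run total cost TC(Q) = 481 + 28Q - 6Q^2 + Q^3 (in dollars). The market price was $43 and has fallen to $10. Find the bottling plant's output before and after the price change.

Output falls from 5 to 0 (the firm shuts down)

AVC = 28 - 6Q + Q^2, minimized at Q = 3 where min AVC = $19. MC = 28 - 12Q + 3Q^2.
With P = $43 above the shutdown price, P = MC gives Q = 5.
At P = $10 < min AVC = $19, price no longer covers variable cost at any output, so the firm shuts down: Q = 0.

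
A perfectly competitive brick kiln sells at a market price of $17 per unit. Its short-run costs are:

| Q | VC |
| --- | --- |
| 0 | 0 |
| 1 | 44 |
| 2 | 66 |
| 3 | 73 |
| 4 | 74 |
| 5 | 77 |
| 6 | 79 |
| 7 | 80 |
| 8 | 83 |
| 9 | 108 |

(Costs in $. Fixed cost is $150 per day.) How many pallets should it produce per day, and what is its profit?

Tabulate TR − TC: Q=0: -150; Q=1: -177; Q=2: -182; Q=3: -172; Q=4: -156; Q=5: -142; Q=6: -127; Q=7: -111; Q=8: -97; Q=9: -105.
Profit is maximized at Q = 8. AVC there is 83/8 = $10.38 ≤ P, so producing beats shutting down (which would give -$150).

Q = 8; profit = -$97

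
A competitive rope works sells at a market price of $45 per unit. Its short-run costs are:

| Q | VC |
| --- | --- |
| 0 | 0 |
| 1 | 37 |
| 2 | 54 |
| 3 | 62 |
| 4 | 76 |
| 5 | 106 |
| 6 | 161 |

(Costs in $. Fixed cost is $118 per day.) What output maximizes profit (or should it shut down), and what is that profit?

Compute π = P·Q − TC at each output: Q=0: -118; Q=1: -110; Q=2: -82; Q=3: -45; Q=4: -14; Q=5: 1; Q=6: -9.
Profit is maximized at Q = 5. AVC there is 106/5 = $21.20 ≤ P, so producing beats shutting down (which would give -$118).

Q = 5; profit = $1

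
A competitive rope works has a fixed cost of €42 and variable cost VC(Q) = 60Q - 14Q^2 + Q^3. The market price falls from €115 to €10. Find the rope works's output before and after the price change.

MC = 60 - 28Q + 3Q^2; the shutdown threshold is min AVC = €11 (at Q = 7).
With P = €115 above the shutdown price, P = MC gives Q = 11.
At P = €10 < min AVC = €11, price no longer covers variable cost at any output, so the firm shuts down: Q = 0.

Output falls from 11 to 0 (the firm shuts down)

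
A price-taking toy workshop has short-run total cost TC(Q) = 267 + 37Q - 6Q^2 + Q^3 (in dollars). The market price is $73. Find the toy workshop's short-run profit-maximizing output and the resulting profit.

AVC = 37 - 6Q + Q^2; min AVC = $28 at Q = 3. Since P = $73 ≥ min AVC, the firm produces.
With MC = 37 - 12Q + 3Q^2, P = MC on the upward-sloping part at Q* = 6.
TR = 73·6 = 438. TC = 267 + 222 = 489. Profit = 438 − 489 = -$51.
By producing, the firm covers all variable cost plus $216 of fixed cost; shutting down would lose the full $267.

Profit = -$51 at Q = 6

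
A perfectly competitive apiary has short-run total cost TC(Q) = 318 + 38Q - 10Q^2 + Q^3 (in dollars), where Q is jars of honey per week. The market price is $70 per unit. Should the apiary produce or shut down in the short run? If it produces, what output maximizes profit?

From TC, MC = TC'(Q) = 38 - 20Q + 3Q^2 and AVC = VC/Q = 38 - 10Q + Q^2.
The AVC parabola has its vertex at Q = 10/2 = 5, where AVC = 38 - 10·5 + 5^2 = $13.
Since P = $70 ≥ min AVC = $13, price covers variable cost and the firm should produce.
P = MC gives -32 - 20Q + 3Q^2 = 0, with roots -4/3 and 8. Take the larger (rising MC): Q* = 8.
Check: AVC at Q = 8 is $22 ≤ P, so revenue covers variable cost.
Profit = P·Q − TC = 70·8 − 494 = $66.

Produce at Q = 8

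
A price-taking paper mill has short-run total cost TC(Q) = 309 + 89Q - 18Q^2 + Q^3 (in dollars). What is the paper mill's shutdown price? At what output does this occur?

Short-run supply begins at min AVC. From VC = 89Q - 18Q^2 + Q^3, AVC = 89 - 18Q + Q^2.
dAVC/dQ = -18 + 2Q = 0 gives Q = 9. min AVC = 89 - 18·9 + 9^2 = 8.
So the shutdown price is $8.

$8 per unit, at Q = 9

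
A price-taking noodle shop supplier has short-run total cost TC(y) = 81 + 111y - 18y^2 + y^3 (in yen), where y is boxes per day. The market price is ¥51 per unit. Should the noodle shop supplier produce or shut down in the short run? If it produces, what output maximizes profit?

Strip out fixed cost: VC = 111y - 18y^2 + y^3. Then AVC = 111 - 18y + y^2 and MC = 111 - 36y + 3y^2.
AVC is minimized where dAVC/dy = -18 + 2y = 0, at y = 9; min AVC = 111 - 18·9 + 9^2 = ¥30.
Because ¥51 ≥ ¥30, revenue can cover variable cost; the firm operates.
P = MC gives 60 - 36y + 3y^2 = 0, with roots 2 and 10. Take the larger (rising MC): y* = 10.
Check: AVC at y = 10 is ¥31 ≤ P, so revenue covers variable cost.
Profit = P·y − TC = 51·10 − 391 = ¥119.

Produce at y = 10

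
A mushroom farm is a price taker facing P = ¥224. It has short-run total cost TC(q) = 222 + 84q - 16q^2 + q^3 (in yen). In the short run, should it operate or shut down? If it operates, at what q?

Produce at q = 14

Strip out fixed cost: VC = 84q - 16q^2 + q^3. Then AVC = 84 - 16q + q^2 and MC = 84 - 32q + 3q^2.
AVC is minimized where dAVC/dq = -16 + 2q = 0, at q = 8; min AVC = 84 - 16·8 + 8^2 = ¥20.
Since P = ¥224 ≥ min AVC = ¥20, price covers variable cost and the firm should produce.
P = MC gives -140 - 32q + 3q^2 = 0, with roots -10/3 and 14. Take the larger (rising MC): q* = 14.
Check: AVC at q = 14 is ¥56 ≤ P, so revenue covers variable cost.
Profit = P·q − TC = 224·14 − 1006 = ¥2130.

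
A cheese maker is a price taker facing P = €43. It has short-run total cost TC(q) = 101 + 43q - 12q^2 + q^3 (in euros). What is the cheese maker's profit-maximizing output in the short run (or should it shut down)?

Produce at q = 8

Variable cost is VC = 43q - 12q^2 + q^3, so AVC = VC/q = 43 - 12q + q^2 and MC = dTC/dq = 43 - 24q + 3q^2.
AVC is minimized where dAVC/dq = -12 + 2q = 0, at q = 6; min AVC = 43 - 12·6 + 6^2 = €7.
P = €43 exceeds min AVC = €7, so the firm stays open.
P = MC gives -24q + 3q^2 = 0, with roots 0 and 8. Take the larger (rising MC): q* = 8.
Check: AVC at q = 8 is €11 ≤ P, so revenue covers variable cost.
Profit = P·q − TC = 43·8 − 189 = €155.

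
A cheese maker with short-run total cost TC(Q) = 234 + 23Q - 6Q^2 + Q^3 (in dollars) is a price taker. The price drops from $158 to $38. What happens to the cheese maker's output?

MC = 23 - 12Q + 3Q^2; the shutdown threshold is min AVC = $14 (at Q = 3).
With P = $158 above the shutdown price, P = MC gives Q = 9.
At P = $38 ≥ min AVC, set P = MC: Q = 5. The firm stays open but cuts output.

Output falls from 9 to 5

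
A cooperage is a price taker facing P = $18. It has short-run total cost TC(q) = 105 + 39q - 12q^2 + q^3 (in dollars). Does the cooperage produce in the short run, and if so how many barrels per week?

Produce at q = 7

From TC, MC = TC'(q) = 39 - 24q + 3q^2 and AVC = VC/q = 39 - 12q + q^2.
AVC is minimized where dAVC/dq = -12 + 2q = 0, at q = 6; min AVC = 39 - 12·6 + 6^2 = $3.
P = $18 exceeds min AVC = $3, so the firm stays open.
Solving P = MC: 21 - 24q + 3q^2 = 0 ⇒ q = 1 or 7. On the upward-sloping branch, q* = 7.
Check: AVC at q = 7 is $4 ≤ P, so revenue covers variable cost.
Profit = P·q − TC = 18·7 − 133 = -$7, a loss, but smaller than the $105 fixed cost the firm would lose by shutting down.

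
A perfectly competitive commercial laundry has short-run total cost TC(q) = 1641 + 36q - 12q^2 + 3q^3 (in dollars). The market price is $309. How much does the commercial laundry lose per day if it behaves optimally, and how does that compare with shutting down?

Profit = -$171 at q = 7

AVC = 36 - 12q + 3q^2; min AVC = $24 at q = 2. Since P = $309 ≥ min AVC, the firm produces.
With MC = 36 - 24q + 9q^2, P = MC on the upward-sloping part at q* = 7.
TR = 309·7 = 2163. TC = 1641 + 693 = 2334. Profit = 2163 − 2334 = -$171.
That loss of $171 beats the $1641 the firm would lose by shutting down; producing recovers $1470 of fixed cost.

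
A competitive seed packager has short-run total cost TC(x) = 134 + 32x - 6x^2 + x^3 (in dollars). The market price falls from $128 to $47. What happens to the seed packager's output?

Output falls from 8 to 5

AVC = 32 - 6x + x^2, minimized at x = 3 where min AVC = $23. MC = 32 - 12x + 3x^2.
At P = $128 ≥ min AVC, set P = MC on the rising branch: x = 8.
At P = $47 ≥ min AVC, set P = MC: x = 5. The firm stays open but cuts output.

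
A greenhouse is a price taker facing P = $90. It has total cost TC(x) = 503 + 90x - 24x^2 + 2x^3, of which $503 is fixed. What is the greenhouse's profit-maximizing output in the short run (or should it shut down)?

From TC, MC = TC'(x) = 90 - 48x + 6x^2 and AVC = VC/x = 90 - 24x + 2x^2.
AVC is minimized where dAVC/dx = -24 + 4x = 0, at x = 6; min AVC = 90 - 24·6 + 2·6^2 = $18.
Since P = $90 ≥ min AVC = $18, price covers variable cost and the firm should produce.
P = MC gives -48x + 6x^2 = 0, with roots 0 and 8. Take the larger (rising MC): x* = 8.
Check: AVC at x = 8 is $26 ≤ P, so revenue covers variable cost.
Profit = P·x − TC = 90·8 − 711 = $9.

Produce at x = 8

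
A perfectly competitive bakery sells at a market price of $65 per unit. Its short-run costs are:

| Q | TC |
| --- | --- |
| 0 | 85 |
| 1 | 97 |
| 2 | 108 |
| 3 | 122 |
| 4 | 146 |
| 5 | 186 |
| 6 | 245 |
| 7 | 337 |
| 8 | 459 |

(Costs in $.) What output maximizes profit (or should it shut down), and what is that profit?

Q = 6; profit = $145

Compute π = P·Q − TC at each output: Q=0: -85; Q=1: -32; Q=2: 22; Q=3: 73; Q=4: 114; Q=5: 139; Q=6: 145; Q=7: 118; Q=8: 61.
Profit is maximized at Q = 6. AVC there is 160/6 = $26.67 ≤ P, so producing beats shutting down (which would give -$85).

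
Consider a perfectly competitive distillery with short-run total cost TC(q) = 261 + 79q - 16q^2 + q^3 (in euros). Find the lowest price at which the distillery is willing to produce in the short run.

€15 per unit

The shutdown price is the minimum of AVC. VC = 79q - 16q^2 + q^3, so AVC = 79 - 16q + q^2.
At the minimum of AVC, MC = AVC. MC = 79 - 32q + 3q^2; setting MC = AVC gives 2q^2 - 16q = 0, so q = 8. min AVC = 15.
So the shutdown price is €15.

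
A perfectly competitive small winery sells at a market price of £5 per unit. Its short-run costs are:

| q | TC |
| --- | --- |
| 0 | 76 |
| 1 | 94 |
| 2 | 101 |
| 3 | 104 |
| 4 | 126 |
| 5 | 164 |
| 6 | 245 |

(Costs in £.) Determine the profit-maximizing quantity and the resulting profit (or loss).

q = 0 (shut down); profit = -£76

Compute π = P·q − TC at each output: q=0: -76; q=1: -89; q=2: -91; q=3: -89; q=4: -106; q=5: -139; q=6: -215.
Profit is highest at q = 0. Equivalently, the lowest AVC in the table is 28/3 ≈ £9.33 at q = 3, and P = £5 falls below it — price never covers variable cost, so the firm shuts down and loses only its fixed cost.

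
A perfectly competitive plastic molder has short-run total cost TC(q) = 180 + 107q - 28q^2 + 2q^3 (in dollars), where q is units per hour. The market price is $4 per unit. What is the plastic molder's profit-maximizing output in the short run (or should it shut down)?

Shut down

Variable cost is VC = 107q - 28q^2 + 2q^3, so AVC = VC/q = 107 - 28q + 2q^2 and MC = dTC/dq = 107 - 56q + 6q^2.
The AVC parabola has its vertex at q = 28/4 = 7, where AVC = 107 - 28·7 + 2·7^2 = $9.
With P < min AVC ($4 < $9), every unit sold adds to the loss.
The firm minimizes its loss by shutting down and losing only its fixed cost of $180.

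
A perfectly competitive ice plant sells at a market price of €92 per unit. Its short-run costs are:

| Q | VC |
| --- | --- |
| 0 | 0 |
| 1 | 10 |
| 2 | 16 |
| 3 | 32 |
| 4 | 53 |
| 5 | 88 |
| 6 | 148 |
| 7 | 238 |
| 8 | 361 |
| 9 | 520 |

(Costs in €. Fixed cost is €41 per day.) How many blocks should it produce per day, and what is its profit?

Q = 7; profit = €365

Tabulate TR − TC: Q=0: -41; Q=1: 41; Q=2: 127; Q=3: 203; Q=4: 274; Q=5: 331; Q=6: 363; Q=7: 365; Q=8: 334; Q=9: 267.
Profit is maximized at Q = 7. AVC there is 238/7 = €34 ≤ P, so producing beats shutting down (which would give -€41).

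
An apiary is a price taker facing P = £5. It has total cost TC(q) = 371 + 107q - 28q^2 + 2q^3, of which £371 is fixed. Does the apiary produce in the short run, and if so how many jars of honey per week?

From TC, MC = TC'(q) = 107 - 56q + 6q^2 and AVC = VC/q = 107 - 28q + 2q^2.
The AVC parabola has its vertex at q = 28/4 = 7, where AVC = 107 - 28·7 + 2·7^2 = £9.
P = £5 lies below min AVC = £9; no output level covers variable cost.
Shutting down limits the loss to fixed cost, £371.

Shut down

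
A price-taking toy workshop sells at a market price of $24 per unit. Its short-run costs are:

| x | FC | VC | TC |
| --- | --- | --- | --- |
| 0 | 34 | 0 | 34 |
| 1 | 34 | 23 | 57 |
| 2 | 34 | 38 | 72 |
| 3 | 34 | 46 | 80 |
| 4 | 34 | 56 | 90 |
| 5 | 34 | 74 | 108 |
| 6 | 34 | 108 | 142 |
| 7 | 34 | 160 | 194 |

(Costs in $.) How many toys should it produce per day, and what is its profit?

Profit at each row (π = 24x − TC): x=0: -34; x=1: -33; x=2: -24; x=3: -8; x=4: 6; x=5: 12; x=6: 2; x=7: -26.
Profit is maximized at x = 5. AVC there is 74/5 = $14.80 ≤ P, so producing beats shutting down (which would give -$34).

x = 5; profit = $12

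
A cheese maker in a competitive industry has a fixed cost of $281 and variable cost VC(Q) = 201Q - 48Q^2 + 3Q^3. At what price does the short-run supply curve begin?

$9 per unit

The shutdown price is the minimum of AVC. VC = 201Q - 48Q^2 + 3Q^3, so AVC = 201 - 48Q + 3Q^2.
dAVC/dQ = -48 + 6Q = 0 gives Q = 8. min AVC = 201 - 48·8 + 3·8^2 = 9.
So the shutdown price is $9.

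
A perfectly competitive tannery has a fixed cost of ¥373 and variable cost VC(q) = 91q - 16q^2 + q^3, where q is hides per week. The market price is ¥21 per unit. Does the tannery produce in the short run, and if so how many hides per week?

Shut down

From TC, MC = TC'(q) = 91 - 32q + 3q^2 and AVC = VC/q = 91 - 16q + q^2.
AVC hits its minimum where MC = AVC, at q = 8, giving min AVC = 91 - 16·8 + 8^2 = ¥27.
P = ¥21 lies below min AVC = ¥27; no output level covers variable cost.
Shutting down limits the loss to fixed cost, ¥373.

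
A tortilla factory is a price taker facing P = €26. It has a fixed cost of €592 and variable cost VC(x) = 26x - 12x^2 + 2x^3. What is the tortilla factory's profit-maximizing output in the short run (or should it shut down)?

Produce at x = 4

Strip out fixed cost: VC = 26x - 12x^2 + 2x^3. Then AVC = 26 - 12x + 2x^2 and MC = 26 - 24x + 6x^2.
AVC hits its minimum where MC = AVC, at x = 3, giving min AVC = 26 - 12·3 + 2·3^2 = €8.
Since P = €26 ≥ min AVC = €8, price covers variable cost and the firm should produce.
P = MC gives -24x + 6x^2 = 0, with roots 0 and 4. Take the larger (rising MC): x* = 4.
Check: AVC at x = 4 is €10 ≤ P, so revenue covers variable cost.
Profit = P·x − TC = 26·4 − 632 = -€528, a loss, but smaller than the €592 fixed cost the firm would lose by shutting down.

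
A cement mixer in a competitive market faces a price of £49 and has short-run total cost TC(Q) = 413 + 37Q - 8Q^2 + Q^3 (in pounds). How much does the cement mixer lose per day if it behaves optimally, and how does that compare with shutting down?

AVC = 37 - 8Q + Q^2; min AVC = £21 at Q = 4. Since P = £49 ≥ min AVC, the firm produces.
MC = 37 - 16Q + 3Q^2. Setting P = MC and taking the root on the rising branch gives Q* = 6.
TR = 49·6 = 294. TC = 413 + 150 = 563. Profit = 294 − 563 = -£269.
That loss of £269 beats the £413 the firm would lose by shutting down; producing recovers £144 of fixed cost.

Profit = -£269 at Q = 6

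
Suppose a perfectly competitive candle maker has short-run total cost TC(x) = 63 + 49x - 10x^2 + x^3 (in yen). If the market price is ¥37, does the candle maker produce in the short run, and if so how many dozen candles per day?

From TC, MC = TC'(x) = 49 - 20x + 3x^2 and AVC = VC/x = 49 - 10x + x^2.
AVC is minimized where dAVC/dx = -10 + 2x = 0, at x = 5; min AVC = 49 - 10·5 + 5^2 = ¥24.
Since P = ¥37 ≥ min AVC = ¥24, price covers variable cost and the firm should produce.
P = MC gives 12 - 20x + 3x^2 = 0, with roots 2/3 and 6. Take the larger (rising MC): x* = 6.
Check: AVC at x = 6 is ¥25 ≤ P, so revenue covers variable cost.
Profit = P·x − TC = 37·6 − 213 = ¥9.

Produce at x = 6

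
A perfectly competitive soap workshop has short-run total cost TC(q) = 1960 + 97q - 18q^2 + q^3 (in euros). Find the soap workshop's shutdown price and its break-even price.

Shutdown price = €16; break-even price = €181

AVC = 97 - 18q + q^2; minimized at q = 9, giving min AVC = €16. That is the shutdown price.
ATC = 1960/q + 97 - 18q + q^2. Setting dATC/dq = −1960/q^2 − 18 + 2q = 0 gives q = 14 (since 2·14^3 − 18·14^2 = 1960).
min ATC = 1960/14 + 97 − 18·14 + 14^2 = €181. That is the break-even price.
Between these two prices the firm operates at a loss; above €181 it earns a profit.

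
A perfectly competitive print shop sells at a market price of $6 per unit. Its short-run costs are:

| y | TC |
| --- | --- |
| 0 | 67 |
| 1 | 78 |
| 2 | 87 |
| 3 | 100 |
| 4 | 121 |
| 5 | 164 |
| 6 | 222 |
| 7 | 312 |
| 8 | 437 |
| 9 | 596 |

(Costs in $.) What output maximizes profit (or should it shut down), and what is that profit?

Profit at each row (π = 6y − TC): y=0: -67; y=1: -72; y=2: -75; y=3: -82; y=4: -97; y=5: -134; y=6: -186; y=7: -270; y=8: -389; y=9: -542.
Profit is highest at y = 0. Equivalently, the lowest AVC in the table is 20/2 ≈ $10 at y = 2, and P = $6 falls below it — price never covers variable cost, so the firm shuts down and loses only its fixed cost.

y = 0 (shut down); profit = -$67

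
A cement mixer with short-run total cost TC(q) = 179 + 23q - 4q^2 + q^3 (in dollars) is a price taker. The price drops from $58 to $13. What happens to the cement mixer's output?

Output falls from 5 to 0 (the firm shuts down)

AVC = 23 - 4q + q^2, minimized at q = 2 where min AVC = $19. MC = 23 - 8q + 3q^2.
At P = $58 ≥ min AVC, set P = MC on the rising branch: q = 5.
At P = $13 < min AVC = $19, price no longer covers variable cost at any output, so the firm shuts down: q = 0.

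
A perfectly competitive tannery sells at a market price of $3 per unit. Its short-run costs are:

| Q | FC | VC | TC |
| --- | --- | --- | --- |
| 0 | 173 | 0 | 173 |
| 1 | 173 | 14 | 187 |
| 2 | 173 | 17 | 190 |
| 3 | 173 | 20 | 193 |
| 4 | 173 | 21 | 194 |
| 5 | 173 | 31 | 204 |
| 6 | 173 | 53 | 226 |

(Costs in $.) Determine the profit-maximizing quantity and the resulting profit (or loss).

Profit at each row (π = 3Q − TC): Q=0: -173; Q=1: -184; Q=2: -184; Q=3: -184; Q=4: -182; Q=5: -189; Q=6: -208.
Profit is highest at Q = 0. Equivalently, the lowest AVC in the table is 21/4 ≈ $5.25 at Q = 4, and P = $3 falls below it — price never covers variable cost, so the firm shuts down and loses only its fixed cost.

Q = 0 (shut down); profit = -$173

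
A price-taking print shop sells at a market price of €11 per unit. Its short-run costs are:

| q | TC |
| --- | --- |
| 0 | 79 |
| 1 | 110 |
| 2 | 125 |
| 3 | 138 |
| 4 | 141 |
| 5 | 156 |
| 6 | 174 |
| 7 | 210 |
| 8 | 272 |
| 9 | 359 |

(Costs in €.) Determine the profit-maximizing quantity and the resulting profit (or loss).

q = 0 (shut down); profit = -€79

Tabulate TR − TC: q=0: -79; q=1: -99; q=2: -103; q=3: -105; q=4: -97; q=5: -101; q=6: -108; q=7: -133; q=8: -184; q=9: -260.
Profit is highest at q = 0. Equivalently, the lowest AVC in the table is 77/5 ≈ €15.40 at q = 5, and P = €11 falls below it — price never covers variable cost, so the firm shuts down and loses only its fixed cost.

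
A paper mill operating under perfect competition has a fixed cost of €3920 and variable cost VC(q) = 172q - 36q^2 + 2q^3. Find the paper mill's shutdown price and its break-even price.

Shutdown price = €10; break-even price = €340

AVC = 172 - 36q + 2q^2; minimized at q = 9, giving min AVC = €10. That is the shutdown price.
ATC = 3920/q + 172 - 36q + 2q^2. Setting dATC/dq = −3920/q^2 − 36 + 4q = 0 gives q = 14 (since 4·14^3 − 36·14^2 = 3920).
min ATC = 3920/14 + 172 − 36·14 + 2·14^2 = €340. That is the break-even price.
For €10 ≤ P < €340 the firm produces at a loss; below €10 it shuts down.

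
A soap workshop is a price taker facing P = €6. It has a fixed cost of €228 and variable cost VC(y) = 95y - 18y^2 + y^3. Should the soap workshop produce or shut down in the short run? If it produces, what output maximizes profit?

Shut down

From TC, MC = TC'(y) = 95 - 36y + 3y^2 and AVC = VC/y = 95 - 18y + y^2.
AVC hits its minimum where MC = AVC, at y = 9, giving min AVC = 95 - 18·9 + 9^2 = €14.
With P < min AVC (€6 < €14), every unit sold adds to the loss.
The firm minimizes its loss by shutting down and losing only its fixed cost of €228.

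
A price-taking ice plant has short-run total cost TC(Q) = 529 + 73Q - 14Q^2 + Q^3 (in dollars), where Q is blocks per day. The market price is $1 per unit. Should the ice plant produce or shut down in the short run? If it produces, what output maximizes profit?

Variable cost is VC = 73Q - 14Q^2 + Q^3, so AVC = VC/Q = 73 - 14Q + Q^2 and MC = dTC/dQ = 73 - 28Q + 3Q^2.
AVC is minimized where dAVC/dQ = -14 + 2Q = 0, at Q = 7; min AVC = 73 - 14·7 + 7^2 = $24.
P = $1 lies below min AVC = $24; no output level covers variable cost.
Shutting down limits the loss to fixed cost, $529.

Shut down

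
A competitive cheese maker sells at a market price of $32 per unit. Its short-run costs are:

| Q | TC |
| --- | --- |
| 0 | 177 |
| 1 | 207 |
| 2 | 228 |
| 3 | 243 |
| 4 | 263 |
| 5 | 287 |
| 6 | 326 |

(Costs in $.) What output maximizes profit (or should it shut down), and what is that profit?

Q = 5; profit = -$127

Profit at each row (π = 32Q − TC): Q=0: -177; Q=1: -175; Q=2: -164; Q=3: -147; Q=4: -135; Q=5: -127; Q=6: -134.
Profit is maximized at Q = 5. AVC there is 110/5 = $22 ≤ P, so producing beats shutting down (which would give -$177).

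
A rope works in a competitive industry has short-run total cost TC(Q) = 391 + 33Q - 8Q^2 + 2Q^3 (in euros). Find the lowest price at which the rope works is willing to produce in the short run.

€25 per unit

The shutdown price is the minimum of AVC. VC = 33Q - 8Q^2 + 2Q^3, so AVC = 33 - 8Q + 2Q^2.
At the minimum of AVC, MC = AVC. MC = 33 - 16Q + 6Q^2; setting MC = AVC gives 4Q^2 - 8Q = 0, so Q = 2. min AVC = 25.
For P < €25 the firm produces nothing.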